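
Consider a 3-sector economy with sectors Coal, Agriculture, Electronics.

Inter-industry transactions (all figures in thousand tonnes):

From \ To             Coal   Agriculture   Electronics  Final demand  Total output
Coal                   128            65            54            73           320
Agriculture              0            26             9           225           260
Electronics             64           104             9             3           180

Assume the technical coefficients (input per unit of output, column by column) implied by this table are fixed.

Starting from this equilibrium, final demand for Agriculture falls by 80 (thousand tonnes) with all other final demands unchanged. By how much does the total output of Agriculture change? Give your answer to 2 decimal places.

Technical coefficients a_ij = z_ij / X_j:
  a_CC = 128/320 = 0.40, a_AC = 0/320 = 0.00, a_EC = 64/320 = 0.20
  a_CA = 65/260 = 0.25, a_AA = 26/260 = 0.10, a_EA = 104/260 = 0.40
  a_CE = 54/180 = 0.30, a_AE = 9/180 = 0.05, a_EE = 9/180 = 0.05
I − A =
  [   0.60    -0.25    -0.30]
  [   0.00     0.90    -0.05]
  [  -0.20    -0.40     0.95]
Cofactors of I−A, C_ij = (−1)^(i+j)·(minor ij) (rows/columns in the sector order above):
  C_11 = (0.90)(0.95) − (-0.05)(-0.40) = 0.8350
  C_12 = −[(0.00)(0.95) − (-0.05)(-0.20)] = 0.0100
  C_13 = (0.00)(-0.40) − (0.90)(-0.20) = 0.1800
  C_21 = −[(-0.25)(0.95) − (-0.30)(-0.40)] = 0.3575
  C_22 = (0.60)(0.95) − (-0.30)(-0.20) = 0.5100
  C_23 = −[(0.60)(-0.40) − (-0.25)(-0.20)] = 0.2900
  C_31 = (-0.25)(-0.05) − (-0.30)(0.90) = 0.2825
  C_32 = −[(0.60)(-0.05) − (-0.30)(0.00)] = 0.0300
  C_33 = (0.60)(0.90) − (-0.25)(0.00) = 0.5400
det(I−A) = Σ_j (I−A)_1j·C_1j = (0.60)(0.8350) + (-0.25)(0.0100) + (-0.30)(0.1800) = 0.4445
adj(I−A) = Cᵀ =
  [ 0.8350   0.3575   0.2825]
  [ 0.0100   0.5100   0.0300]
  [ 0.1800   0.2900   0.5400]
(I − A)⁻¹ = adj(I−A) / det(I−A) ≈
  [   1.8785     0.8043     0.6355]
  [   0.0225     1.1474     0.0675]
  [   0.4049     0.6524     1.2148]
Δx = (I − A)⁻¹ Δd with Δd having -80 in the Agriculture component and 0 elsewhere.
So Δx_A = L_AA · (-80), where L_AA = adj(I−A)_AA / det(I−A) = 0.5100 / 0.4445.
Δx_A = 0.5100 × (-80) / 0.4445 = -40.80 / 0.4445 ≈ -91.79.

Δx_A = -91.79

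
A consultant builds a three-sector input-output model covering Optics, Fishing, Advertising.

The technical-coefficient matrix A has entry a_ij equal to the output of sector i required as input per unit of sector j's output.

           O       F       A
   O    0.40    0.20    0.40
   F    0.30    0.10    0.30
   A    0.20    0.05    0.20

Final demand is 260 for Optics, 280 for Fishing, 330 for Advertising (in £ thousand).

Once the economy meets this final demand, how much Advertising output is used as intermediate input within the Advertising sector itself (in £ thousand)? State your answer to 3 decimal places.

I − A =
  [   0.60    -0.20    -0.40]
  [  -0.30     0.90    -0.30]
  [  -0.20    -0.05     0.80]
Cofactors of I−A, C_ij = (−1)^(i+j)·(minor ij) (rows/columns in the sector order above):
  C_11 = (0.90)(0.80) − (-0.30)(-0.05) = 0.7050
  C_12 = −[(-0.30)(0.80) − (-0.30)(-0.20)] = 0.3000
  C_13 = (-0.30)(-0.05) − (0.90)(-0.20) = 0.1950
  C_21 = −[(-0.20)(0.80) − (-0.40)(-0.05)] = 0.1800
  C_22 = (0.60)(0.80) − (-0.40)(-0.20) = 0.4000
  C_23 = −[(0.60)(-0.05) − (-0.20)(-0.20)] = 0.0700
  C_31 = (-0.20)(-0.30) − (-0.40)(0.90) = 0.4200
  C_32 = −[(0.60)(-0.30) − (-0.40)(-0.30)] = 0.3000
  C_33 = (0.60)(0.90) − (-0.20)(-0.30) = 0.4800
det(I−A) = Σ_j (I−A)_1j·C_1j = (0.60)(0.7050) + (-0.20)(0.3000) + (-0.40)(0.1950) = 0.2850
adj(I−A) = Cᵀ =
  [ 0.7050   0.1800   0.4200]
  [ 0.3000   0.4000   0.3000]
  [ 0.1950   0.0700   0.4800]
(I − A)⁻¹ = adj(I−A) / det(I−A) ≈
  [   2.4737     0.6316     1.4737]
  [   1.0526     1.4035     1.0526]
  [   0.6842     0.2456     1.6842]
First solve x = (I − A)⁻¹ d = adj(I−A)·d / det(I−A); in particular x_A = (0.1950·260 + 0.0700·280 + 0.4800·330) / 0.2850 = 228.70 / 0.2850 ≈ 802.45614.
Intermediate flow from A to A: z_AA = a_AA · x_A = 0.20 × 228.70 / 0.2850 = 45.74 / 0.2850 ≈ 160.491.

z_AA = 160.491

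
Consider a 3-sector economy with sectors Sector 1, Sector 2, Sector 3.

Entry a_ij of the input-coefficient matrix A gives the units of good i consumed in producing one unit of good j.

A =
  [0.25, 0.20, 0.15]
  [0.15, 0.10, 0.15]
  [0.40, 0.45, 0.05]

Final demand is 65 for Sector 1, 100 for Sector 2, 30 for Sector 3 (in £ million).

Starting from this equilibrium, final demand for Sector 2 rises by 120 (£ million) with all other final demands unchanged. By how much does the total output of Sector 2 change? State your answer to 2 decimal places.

I − A =
  [   0.75    -0.20    -0.15]
  [  -0.15     0.90    -0.15]
  [  -0.40    -0.45     0.95]
Cofactors of I−A, C_ij = (−1)^(i+j)·(minor ij) (rows/columns in the sector order above):
  C_11 = (0.90)(0.95) − (-0.15)(-0.45) = 0.7875
  C_12 = −[(-0.15)(0.95) − (-0.15)(-0.40)] = 0.2025
  C_13 = (-0.15)(-0.45) − (0.90)(-0.40) = 0.4275
  C_21 = −[(-0.20)(0.95) − (-0.15)(-0.45)] = 0.2575
  C_22 = (0.75)(0.95) − (-0.15)(-0.40) = 0.6525
  C_23 = −[(0.75)(-0.45) − (-0.20)(-0.40)] = 0.4175
  C_31 = (-0.20)(-0.15) − (-0.15)(0.90) = 0.1650
  C_32 = −[(0.75)(-0.15) − (-0.15)(-0.15)] = 0.1350
  C_33 = (0.75)(0.90) − (-0.20)(-0.15) = 0.6450
det(I−A) = Σ_j (I−A)_1j·C_1j = (0.75)(0.7875) + (-0.20)(0.2025) + (-0.15)(0.4275) = 0.4860
adj(I−A) = Cᵀ =
  [ 0.7875   0.2575   0.1650]
  [ 0.2025   0.6525   0.1350]
  [ 0.4275   0.4175   0.6450]
(I − A)⁻¹ = adj(I−A) / det(I−A) ≈
  [   1.6204     0.5298     0.3395]
  [   0.4167     1.3426     0.2778]
  [   0.8796     0.8591     1.3272]
Δx = (I − A)⁻¹ Δd with Δd having +120 in the Sector 2 component and 0 elsewhere.
So Δx_2 = L_22 · (+120), where L_22 = adj(I−A)_22 / det(I−A) = 0.6525 / 0.4860.
Δx_2 = 0.6525 × (+120) / 0.4860 = 78.30 / 0.4860 ≈ 161.11.

Δx_2 = 161.11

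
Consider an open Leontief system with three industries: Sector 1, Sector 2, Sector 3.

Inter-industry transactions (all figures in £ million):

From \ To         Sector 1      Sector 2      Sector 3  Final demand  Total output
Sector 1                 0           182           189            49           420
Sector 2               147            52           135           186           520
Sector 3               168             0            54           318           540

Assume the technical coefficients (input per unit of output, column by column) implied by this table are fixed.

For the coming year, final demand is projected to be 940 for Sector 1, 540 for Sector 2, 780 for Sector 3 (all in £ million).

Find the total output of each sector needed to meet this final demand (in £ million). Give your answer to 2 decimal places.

Technical coefficients a_ij = z_ij / X_j:
  a_11 = 0/420 = 0.00, a_21 = 147/420 = 0.35, a_31 = 168/420 = 0.40
  a_12 = 182/520 = 0.35, a_22 = 52/520 = 0.10, a_32 = 0/520 = 0.00
  a_13 = 189/540 = 0.35, a_23 = 135/540 = 0.25, a_33 = 54/540 = 0.10
I − A =
  [   1.00    -0.35    -0.35]
  [  -0.35     0.90    -0.25]
  [  -0.40     0.00     0.90]
Cofactors of I−A, C_ij = (−1)^(i+j)·(minor ij) (rows/columns in the sector order above):
  C_11 = (0.90)(0.90) − (-0.25)(0.00) = 0.8100
  C_12 = −[(-0.35)(0.90) − (-0.25)(-0.40)] = 0.4150
  C_13 = (-0.35)(0.00) − (0.90)(-0.40) = 0.3600
  C_21 = −[(-0.35)(0.90) − (-0.35)(0.00)] = 0.3150
  C_22 = (1.00)(0.90) − (-0.35)(-0.40) = 0.7600
  C_23 = −[(1.00)(0.00) − (-0.35)(-0.40)] = 0.1400
  C_31 = (-0.35)(-0.25) − (-0.35)(0.90) = 0.4025
  C_32 = −[(1.00)(-0.25) − (-0.35)(-0.35)] = 0.3725
  C_33 = (1.00)(0.90) − (-0.35)(-0.35) = 0.7775
det(I−A) = Σ_j (I−A)_1j·C_1j = (1.00)(0.8100) + (-0.35)(0.4150) + (-0.35)(0.3600) = 0.53875
adj(I−A) = Cᵀ =
  [ 0.8100   0.3150   0.4025]
  [ 0.4150   0.7600   0.3725]
  [ 0.3600   0.1400   0.7775]
(I − A)⁻¹ = adj(I−A) / det(I−A) ≈
  [   1.5035     0.5847     0.7471]
  [   0.7703     1.4107     0.6914]
  [   0.6682     0.2599     1.4432]
x = (I − A)⁻¹ d = adj(I−A)·d / det(I−A), with det(I−A) = 0.53875:
  x_1 = (0.8100·940 + 0.3150·540 + 0.4025·780) / 0.53875 = 1245.45 / 0.53875 ≈ 2311.74
  x_2 = (0.4150·940 + 0.7600·540 + 0.3725·780) / 0.53875 = 1091.05 / 0.53875 ≈ 2025.15
  x_3 = (0.3600·940 + 0.1400·540 + 0.7775·780) / 0.53875 = 1020.45 / 0.53875 ≈ 1894.11

x_1 = 2311.74, x_2 = 2025.15, x_3 = 1894.11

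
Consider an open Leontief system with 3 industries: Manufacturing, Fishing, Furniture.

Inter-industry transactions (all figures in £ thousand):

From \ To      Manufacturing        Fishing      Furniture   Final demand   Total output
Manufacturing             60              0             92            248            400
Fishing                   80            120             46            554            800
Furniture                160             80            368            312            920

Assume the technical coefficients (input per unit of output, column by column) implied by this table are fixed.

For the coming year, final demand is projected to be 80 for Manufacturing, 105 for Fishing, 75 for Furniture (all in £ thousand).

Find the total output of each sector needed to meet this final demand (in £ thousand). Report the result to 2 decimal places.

Technical coefficients a_ij = z_ij / X_j:
  a_11 = 60/400 = 0.15, a_21 = 80/400 = 0.20, a_31 = 160/400 = 0.40
  a_12 = 0/800 = 0.00, a_22 = 120/800 = 0.15, a_32 = 80/800 = 0.10
  a_13 = 92/920 = 0.10, a_23 = 46/920 = 0.05, a_33 = 368/920 = 0.40
I − A =
  [   0.85     0.00    -0.10]
  [  -0.20     0.85    -0.05]
  [  -0.40    -0.10     0.60]
Cofactors of I−A, C_ij = (−1)^(i+j)·(minor ij) (rows/columns in the sector order above):
  C_11 = (0.85)(0.60) − (-0.05)(-0.10) = 0.5050
  C_12 = −[(-0.20)(0.60) − (-0.05)(-0.40)] = 0.1400
  C_13 = (-0.20)(-0.10) − (0.85)(-0.40) = 0.3600
  C_21 = −[(0.00)(0.60) − (-0.10)(-0.10)] = 0.0100
  C_22 = (0.85)(0.60) − (-0.10)(-0.40) = 0.4700
  C_23 = −[(0.85)(-0.10) − (0.00)(-0.40)] = 0.0850
  C_31 = (0.00)(-0.05) − (-0.10)(0.85) = 0.0850
  C_32 = −[(0.85)(-0.05) − (-0.10)(-0.20)] = 0.0625
  C_33 = (0.85)(0.85) − (0.00)(-0.20) = 0.7225
det(I−A) = Σ_j (I−A)_1j·C_1j = (0.85)(0.5050) + (0.00)(0.1400) + (-0.10)(0.3600) = 0.39325
adj(I−A) = Cᵀ =
  [ 0.5050   0.0100   0.0850]
  [ 0.1400   0.4700   0.0625]
  [ 0.3600   0.0850   0.7225]
(I − A)⁻¹ = adj(I−A) / det(I−A) ≈
  [   1.2842     0.0254     0.2161]
  [   0.3560     1.1952     0.1589]
  [   0.9154     0.2161     1.8373]
x = (I − A)⁻¹ d = adj(I−A)·d / det(I−A), with det(I−A) = 0.39325:
  x_1 = (0.5050·80 + 0.0100·105 + 0.0850·75) / 0.39325 = 47.825 / 0.39325 ≈ 121.61
  x_2 = (0.1400·80 + 0.4700·105 + 0.0625·75) / 0.39325 = 65.2375 / 0.39325 ≈ 165.89
  x_3 = (0.3600·80 + 0.0850·105 + 0.7225·75) / 0.39325 = 91.9125 / 0.39325 ≈ 233.73

x_1 = 121.61, x_2 = 165.89, x_3 = 233.73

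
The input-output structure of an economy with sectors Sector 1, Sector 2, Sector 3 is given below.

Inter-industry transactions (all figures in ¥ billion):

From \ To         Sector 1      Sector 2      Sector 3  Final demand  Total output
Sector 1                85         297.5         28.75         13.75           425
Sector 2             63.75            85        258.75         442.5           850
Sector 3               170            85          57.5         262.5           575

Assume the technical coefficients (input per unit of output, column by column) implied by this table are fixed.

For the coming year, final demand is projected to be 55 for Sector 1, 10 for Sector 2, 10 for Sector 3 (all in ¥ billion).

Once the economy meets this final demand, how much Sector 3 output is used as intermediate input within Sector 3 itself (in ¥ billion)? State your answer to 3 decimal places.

Technical coefficients a_ij = z_ij / X_j:
  a_11 = 85/425 = 0.20, a_21 = 63.75/425 = 0.15, a_31 = 170/425 = 0.40
  a_12 = 297.5/850 = 0.35, a_22 = 85/850 = 0.10, a_32 = 85/850 = 0.10
  a_13 = 28.75/575 = 0.05, a_23 = 258.75/575 = 0.45, a_33 = 57.5/575 = 0.10
I − A =
  [   0.80    -0.35    -0.05]
  [  -0.15     0.90    -0.45]
  [  -0.40    -0.10     0.90]
Cofactors of I−A, C_ij = (−1)^(i+j)·(minor ij) (rows/columns in the sector order above):
  C_11 = (0.90)(0.90) − (-0.45)(-0.10) = 0.7650
  C_12 = −[(-0.15)(0.90) − (-0.45)(-0.40)] = 0.3150
  C_13 = (-0.15)(-0.10) − (0.90)(-0.40) = 0.3750
  C_21 = −[(-0.35)(0.90) − (-0.05)(-0.10)] = 0.3200
  C_22 = (0.80)(0.90) − (-0.05)(-0.40) = 0.7000
  C_23 = −[(0.80)(-0.10) − (-0.35)(-0.40)] = 0.2200
  C_31 = (-0.35)(-0.45) − (-0.05)(0.90) = 0.2025
  C_32 = −[(0.80)(-0.45) − (-0.05)(-0.15)] = 0.3675
  C_33 = (0.80)(0.90) − (-0.35)(-0.15) = 0.6675
det(I−A) = Σ_j (I−A)_1j·C_1j = (0.80)(0.7650) + (-0.35)(0.3150) + (-0.05)(0.3750) = 0.4830
adj(I−A) = Cᵀ =
  [ 0.7650   0.3200   0.2025]
  [ 0.3150   0.7000   0.3675]
  [ 0.3750   0.2200   0.6675]
(I − A)⁻¹ = adj(I−A) / det(I−A) ≈
  [   1.5839     0.6625     0.4193]
  [   0.6522     1.4493     0.7609]
  [   0.7764     0.4555     1.3820]
First solve x = (I − A)⁻¹ d = adj(I−A)·d / det(I−A); in particular x_3 = (0.3750·55 + 0.2200·10 + 0.6675·10) / 0.4830 = 29.50 / 0.4830 ≈ 61.07660.
Intermediate flow from 3 to 3: z_33 = a_33 · x_3 = 0.10 × 29.50 / 0.4830 = 2.95 / 0.4830 ≈ 6.108.

z_33 = 6.108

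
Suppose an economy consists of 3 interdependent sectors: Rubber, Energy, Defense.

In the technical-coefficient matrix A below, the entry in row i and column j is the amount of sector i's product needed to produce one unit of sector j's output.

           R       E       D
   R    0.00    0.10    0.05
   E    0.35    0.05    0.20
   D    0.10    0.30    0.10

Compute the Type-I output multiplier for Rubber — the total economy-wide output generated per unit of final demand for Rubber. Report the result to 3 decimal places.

I − A =
  [   1.00    -0.10    -0.05]
  [  -0.35     0.95    -0.20]
  [  -0.10    -0.30     0.90]
Cofactors of I−A, C_ij = (−1)^(i+j)·(minor ij) (rows/columns in the sector order above):
  C_11 = (0.95)(0.90) − (-0.20)(-0.30) = 0.7950
  C_12 = −[(-0.35)(0.90) − (-0.20)(-0.10)] = 0.3350
  C_13 = (-0.35)(-0.30) − (0.95)(-0.10) = 0.2000
  C_21 = −[(-0.10)(0.90) − (-0.05)(-0.30)] = 0.1050
  C_22 = (1.00)(0.90) − (-0.05)(-0.10) = 0.8950
  C_23 = −[(1.00)(-0.30) − (-0.10)(-0.10)] = 0.3100
  C_31 = (-0.10)(-0.20) − (-0.05)(0.95) = 0.0675
  C_32 = −[(1.00)(-0.20) − (-0.05)(-0.35)] = 0.2175
  C_33 = (1.00)(0.95) − (-0.10)(-0.35) = 0.9150
det(I−A) = Σ_j (I−A)_1j·C_1j = (1.00)(0.7950) + (-0.10)(0.3350) + (-0.05)(0.2000) = 0.7515
adj(I−A) = Cᵀ =
  [ 0.7950   0.1050   0.0675]
  [ 0.3350   0.8950   0.2175]
  [ 0.2000   0.3100   0.9150]
(I − A)⁻¹ = adj(I−A) / det(I−A) ≈
  [   1.0579     0.1397     0.0898]
  [   0.4458     1.1910     0.2894]
  [   0.2661     0.4125     1.2176]
The output multiplier for sector j is the column-j sum of the Leontief inverse (I − A)⁻¹ = adj(I−A) / det(I−A).
Column R of adj(I−A): (0.7950, 0.3350, 0.2000); det(I−A) = 0.7515.
m_R = (0.7950 + 0.3350 + 0.2000) / 0.7515 = 1.33 / 0.7515 ≈ 1.770.

m_R = 1.770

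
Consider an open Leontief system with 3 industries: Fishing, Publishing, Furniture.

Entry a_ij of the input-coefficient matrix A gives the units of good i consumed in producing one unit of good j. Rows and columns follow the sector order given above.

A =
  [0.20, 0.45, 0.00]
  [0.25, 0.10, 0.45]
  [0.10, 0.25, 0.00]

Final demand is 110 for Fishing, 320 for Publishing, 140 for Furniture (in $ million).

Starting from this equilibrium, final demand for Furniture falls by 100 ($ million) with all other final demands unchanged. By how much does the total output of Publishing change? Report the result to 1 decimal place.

Δx_2 = -72.4

I − A =
  [   0.80    -0.45     0.00]
  [  -0.25     0.90    -0.45]
  [  -0.10    -0.25     1.00]
Cofactors of I−A, C_ij = (−1)^(i+j)·(minor ij) (rows/columns in the sector order above):
  C_11 = (0.90)(1.00) − (-0.45)(-0.25) = 0.7875
  C_12 = −[(-0.25)(1.00) − (-0.45)(-0.10)] = 0.2950
  C_13 = (-0.25)(-0.25) − (0.90)(-0.10) = 0.1525
  C_21 = −[(-0.45)(1.00) − (0.00)(-0.25)] = 0.4500
  C_22 = (0.80)(1.00) − (0.00)(-0.10) = 0.8000
  C_23 = −[(0.80)(-0.25) − (-0.45)(-0.10)] = 0.2450
  C_31 = (-0.45)(-0.45) − (0.00)(0.90) = 0.2025
  C_32 = −[(0.80)(-0.45) − (0.00)(-0.25)] = 0.3600
  C_33 = (0.80)(0.90) − (-0.45)(-0.25) = 0.6075
det(I−A) = Σ_j (I−A)_1j·C_1j = (0.80)(0.7875) + (-0.45)(0.2950) + (0.00)(0.1525) = 0.49725
adj(I−A) = Cᵀ =
  [ 0.7875   0.4500   0.2025]
  [ 0.2950   0.8000   0.3600]
  [ 0.1525   0.2450   0.6075]
(I − A)⁻¹ = adj(I−A) / det(I−A) ≈
  [   1.5837     0.9050     0.4072]
  [   0.5933     1.6088     0.7240]
  [   0.3067     0.4927     1.2217]
Δx = (I − A)⁻¹ Δd with Δd having -100 in the Furniture component and 0 elsewhere.
So Δx_2 = L_23 · (-100), where L_23 = adj(I−A)_23 / det(I−A) = 0.3600 / 0.49725.
Δx_2 = 0.3600 × (-100) / 0.49725 = -36.00 / 0.49725 ≈ -72.4.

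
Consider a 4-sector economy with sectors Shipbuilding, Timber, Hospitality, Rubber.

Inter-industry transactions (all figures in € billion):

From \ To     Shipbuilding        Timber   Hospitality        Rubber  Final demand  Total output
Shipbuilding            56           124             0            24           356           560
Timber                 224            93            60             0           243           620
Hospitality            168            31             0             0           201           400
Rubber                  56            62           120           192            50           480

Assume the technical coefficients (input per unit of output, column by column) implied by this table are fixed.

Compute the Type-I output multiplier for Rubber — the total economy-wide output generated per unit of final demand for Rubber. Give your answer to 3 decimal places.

Technical coefficients a_ij = z_ij / X_j:
  a_SS = 56/560 = 0.10, a_TS = 224/560 = 0.40, a_HS = 168/560 = 0.30, a_RS = 56/560 = 0.10
  a_ST = 124/620 = 0.20, a_TT = 93/620 = 0.15, a_HT = 31/620 = 0.05, a_RT = 62/620 = 0.10
  a_SH = 0/400 = 0.00, a_TH = 60/400 = 0.15, a_HH = 0/400 = 0.00, a_RH = 120/400 = 0.30
  a_SR = 24/480 = 0.05, a_TR = 0/480 = 0.00, a_HR = 0/480 = 0.00, a_RR = 192/480 = 0.40
I − A =
  [   0.90    -0.20     0.00    -0.05]
  [  -0.40     0.85    -0.15     0.00]
  [  -0.30    -0.05     1.00     0.00]
  [  -0.10    -0.10    -0.30     0.60]
Compute the cofactors C_ij = (−1)^(i+j)·(3×3 minor ij) of I−A; the adjugate is their transpose:
adj(I−A) = Cᵀ =
  [ 0.505500   0.125750   0.031500   0.042125]
  [ 0.267000   0.530500   0.086250   0.022250]
  [ 0.165000   0.064250   0.404750   0.013750]
  [ 0.211250   0.141500   0.222000   0.669250]
det(I−A) = Σ_j (I−A)_1j·C_1j = (0.90)(0.505500) + (-0.20)(0.267000) + (0.00)(0.165000) + (-0.05)(0.211250) = 0.3909875
(I − A)⁻¹ = adj(I−A) / det(I−A) ≈
  [   1.2929     0.3216     0.0806     0.1077]
  [   0.6829     1.3568     0.2206     0.0569]
  [   0.4220     0.1643     1.0352     0.0352]
  [   0.5403     0.3619     0.5678     1.7117]
The output multiplier for sector j is the column-j sum of the Leontief inverse (I − A)⁻¹ = adj(I−A) / det(I−A).
Column R of adj(I−A): (0.042125, 0.022250, 0.013750, 0.669250); det(I−A) = 0.3909875.
m_R = (0.042125 + 0.022250 + 0.013750 + 0.669250) / 0.3909875 = 0.747375 / 0.3909875 ≈ 1.912.

m_R = 1.912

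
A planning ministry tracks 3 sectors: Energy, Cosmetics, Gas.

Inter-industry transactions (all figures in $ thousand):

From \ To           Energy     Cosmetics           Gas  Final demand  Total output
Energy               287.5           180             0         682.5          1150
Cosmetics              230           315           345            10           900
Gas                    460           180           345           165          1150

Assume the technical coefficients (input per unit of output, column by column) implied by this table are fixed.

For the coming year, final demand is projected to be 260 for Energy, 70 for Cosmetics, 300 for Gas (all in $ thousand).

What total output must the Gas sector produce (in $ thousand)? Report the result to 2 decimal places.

x_3 = 934.90

Technical coefficients a_ij = z_ij / X_j:
  a_11 = 287.5/1150 = 0.25, a_21 = 230/1150 = 0.20, a_31 = 460/1150 = 0.40
  a_12 = 180/900 = 0.20, a_22 = 315/900 = 0.35, a_32 = 180/900 = 0.20
  a_13 = 0/1150 = 0.00, a_23 = 345/1150 = 0.30, a_33 = 345/1150 = 0.30
I − A =
  [   0.75    -0.20     0.00]
  [  -0.20     0.65    -0.30]
  [  -0.40    -0.20     0.70]
Cofactors of I−A, C_ij = (−1)^(i+j)·(minor ij) (rows/columns in the sector order above):
  C_11 = (0.65)(0.70) − (-0.30)(-0.20) = 0.3950
  C_12 = −[(-0.20)(0.70) − (-0.30)(-0.40)] = 0.2600
  C_13 = (-0.20)(-0.20) − (0.65)(-0.40) = 0.3000
  C_21 = −[(-0.20)(0.70) − (0.00)(-0.20)] = 0.1400
  C_22 = (0.75)(0.70) − (0.00)(-0.40) = 0.5250
  C_23 = −[(0.75)(-0.20) − (-0.20)(-0.40)] = 0.2300
  C_31 = (-0.20)(-0.30) − (0.00)(0.65) = 0.0600
  C_32 = −[(0.75)(-0.30) − (0.00)(-0.20)] = 0.2250
  C_33 = (0.75)(0.65) − (-0.20)(-0.20) = 0.4475
det(I−A) = Σ_j (I−A)_1j·C_1j = (0.75)(0.3950) + (-0.20)(0.2600) + (0.00)(0.3000) = 0.24425
adj(I−A) = Cᵀ =
  [ 0.3950   0.1400   0.0600]
  [ 0.2600   0.5250   0.2250]
  [ 0.3000   0.2300   0.4475]
(I − A)⁻¹ = adj(I−A) / det(I−A) ≈
  [   1.6172     0.5732     0.2456]
  [   1.0645     2.1494     0.9212]
  [   1.2282     0.9417     1.8321]
x = (I − A)⁻¹ d = adj(I−A)·d / det(I−A), with det(I−A) = 0.24425:
  x_1 = (0.3950·260 + 0.1400·70 + 0.0600·300) / 0.24425 = 130.50 / 0.24425 ≈ 534.29
  x_2 = (0.2600·260 + 0.5250·70 + 0.2250·300) / 0.24425 = 171.85 / 0.24425 ≈ 703.58
  x_3 = (0.3000·260 + 0.2300·70 + 0.4475·300) / 0.24425 = 228.35 / 0.24425 ≈ 934.90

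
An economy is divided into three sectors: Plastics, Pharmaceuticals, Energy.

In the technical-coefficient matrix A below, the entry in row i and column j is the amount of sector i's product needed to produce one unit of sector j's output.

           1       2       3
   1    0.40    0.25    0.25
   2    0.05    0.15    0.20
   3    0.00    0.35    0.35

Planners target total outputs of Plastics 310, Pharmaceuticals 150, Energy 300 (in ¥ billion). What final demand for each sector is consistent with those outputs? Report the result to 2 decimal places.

d_1 = 73.50, d_2 = 52.00, d_3 = 142.50

I − A =
  [   0.60    -0.25    -0.25]
  [  -0.05     0.85    -0.20]
  [   0.00    -0.35     0.65]
d = (I − A) x:
  d_1 = (+0.60)·310 + (-0.25)·150 + (-0.25)·300 = 73.50
  d_2 = (-0.05)·310 + (+0.85)·150 + (-0.20)·300 = 52.00
  d_3 = (+0.00)·310 + (-0.35)·150 + (+0.65)·300 = 142.50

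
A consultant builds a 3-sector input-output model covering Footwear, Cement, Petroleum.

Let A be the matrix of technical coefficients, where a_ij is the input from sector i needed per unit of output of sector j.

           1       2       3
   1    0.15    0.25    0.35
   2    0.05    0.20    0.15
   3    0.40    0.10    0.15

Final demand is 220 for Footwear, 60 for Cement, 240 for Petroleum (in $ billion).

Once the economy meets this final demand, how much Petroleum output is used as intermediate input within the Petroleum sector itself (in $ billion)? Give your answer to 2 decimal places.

I − A =
  [   0.85    -0.25    -0.35]
  [  -0.05     0.80    -0.15]
  [  -0.40    -0.10     0.85]
Cofactors of I−A, C_ij = (−1)^(i+j)·(minor ij) (rows/columns in the sector order above):
  C_11 = (0.80)(0.85) − (-0.15)(-0.10) = 0.6650
  C_12 = −[(-0.05)(0.85) − (-0.15)(-0.40)] = 0.1025
  C_13 = (-0.05)(-0.10) − (0.80)(-0.40) = 0.3250
  C_21 = −[(-0.25)(0.85) − (-0.35)(-0.10)] = 0.2475
  C_22 = (0.85)(0.85) − (-0.35)(-0.40) = 0.5825
  C_23 = −[(0.85)(-0.10) − (-0.25)(-0.40)] = 0.1850
  C_31 = (-0.25)(-0.15) − (-0.35)(0.80) = 0.3175
  C_32 = −[(0.85)(-0.15) − (-0.35)(-0.05)] = 0.1450
  C_33 = (0.85)(0.80) − (-0.25)(-0.05) = 0.6675
det(I−A) = Σ_j (I−A)_1j·C_1j = (0.85)(0.6650) + (-0.25)(0.1025) + (-0.35)(0.3250) = 0.425875
adj(I−A) = Cᵀ =
  [ 0.6650   0.2475   0.3175]
  [ 0.1025   0.5825   0.1450]
  [ 0.3250   0.1850   0.6675]
(I − A)⁻¹ = adj(I−A) / det(I−A) ≈
  [   1.5615     0.5812     0.7455]
  [   0.2407     1.3678     0.3405]
  [   0.7631     0.4344     1.5674]
First solve x = (I − A)⁻¹ d = adj(I−A)·d / det(I−A); in particular x_3 = (0.3250·220 + 0.1850·60 + 0.6675·240) / 0.425875 = 242.80 / 0.425875 ≈ 570.1203.
Intermediate flow from 3 to 3: z_33 = a_33 · x_3 = 0.15 × 242.80 / 0.425875 = 36.42 / 0.425875 ≈ 85.52.

z_33 = 85.52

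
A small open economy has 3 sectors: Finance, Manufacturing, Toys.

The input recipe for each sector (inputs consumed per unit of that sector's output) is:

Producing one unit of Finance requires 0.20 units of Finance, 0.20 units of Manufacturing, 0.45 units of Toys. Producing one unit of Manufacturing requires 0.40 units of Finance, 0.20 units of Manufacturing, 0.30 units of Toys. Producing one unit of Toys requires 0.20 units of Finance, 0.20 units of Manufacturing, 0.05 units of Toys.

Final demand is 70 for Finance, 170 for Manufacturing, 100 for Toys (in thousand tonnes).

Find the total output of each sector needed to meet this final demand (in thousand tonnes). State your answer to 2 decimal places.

x_1 = 406.04, x_2 = 421.70, x_3 = 430.77

I − A =
  [   0.80    -0.40    -0.20]
  [  -0.20     0.80    -0.20]
  [  -0.45    -0.30     0.95]
Cofactors of I−A, C_ij = (−1)^(i+j)·(minor ij) (rows/columns in the sector order above):
  C_11 = (0.80)(0.95) − (-0.20)(-0.30) = 0.7000
  C_12 = −[(-0.20)(0.95) − (-0.20)(-0.45)] = 0.2800
  C_13 = (-0.20)(-0.30) − (0.80)(-0.45) = 0.4200
  C_21 = −[(-0.40)(0.95) − (-0.20)(-0.30)] = 0.4400
  C_22 = (0.80)(0.95) − (-0.20)(-0.45) = 0.6700
  C_23 = −[(0.80)(-0.30) − (-0.40)(-0.45)] = 0.4200
  C_31 = (-0.40)(-0.20) − (-0.20)(0.80) = 0.2400
  C_32 = −[(0.80)(-0.20) − (-0.20)(-0.20)] = 0.2000
  C_33 = (0.80)(0.80) − (-0.40)(-0.20) = 0.5600
det(I−A) = Σ_j (I−A)_1j·C_1j = (0.80)(0.7000) + (-0.40)(0.2800) + (-0.20)(0.4200) = 0.3640
adj(I−A) = Cᵀ =
  [ 0.7000   0.4400   0.2400]
  [ 0.2800   0.6700   0.2000]
  [ 0.4200   0.4200   0.5600]
(I − A)⁻¹ = adj(I−A) / det(I−A) ≈
  [   1.9231     1.2088     0.6593]
  [   0.7692     1.8407     0.5495]
  [   1.1538     1.1538     1.5385]
x = (I − A)⁻¹ d = adj(I−A)·d / det(I−A), with det(I−A) = 0.3640:
  x_1 = (0.7000·70 + 0.4400·170 + 0.2400·100) / 0.3640 = 147.80 / 0.3640 ≈ 406.04
  x_2 = (0.2800·70 + 0.6700·170 + 0.2000·100) / 0.3640 = 153.50 / 0.3640 ≈ 421.70
  x_3 = (0.4200·70 + 0.4200·170 + 0.5600·100) / 0.3640 = 156.80 / 0.3640 ≈ 430.77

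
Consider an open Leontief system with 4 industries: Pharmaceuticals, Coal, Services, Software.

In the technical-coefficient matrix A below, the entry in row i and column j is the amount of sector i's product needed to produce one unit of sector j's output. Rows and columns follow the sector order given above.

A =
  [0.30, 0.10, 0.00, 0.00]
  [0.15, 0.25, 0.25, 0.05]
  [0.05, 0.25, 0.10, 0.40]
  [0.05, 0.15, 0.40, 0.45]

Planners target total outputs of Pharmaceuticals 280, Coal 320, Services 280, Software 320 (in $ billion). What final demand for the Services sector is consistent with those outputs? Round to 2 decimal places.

d_3 = 30.00

I − A =
  [   0.70    -0.10     0.00     0.00]
  [  -0.15     0.75    -0.25    -0.05]
  [  -0.05    -0.25     0.90    -0.40]
  [  -0.05    -0.15    -0.40     0.55]
d = (I − A) x:
  d_1 = (+0.70)·280 + (-0.10)·320 + (+0.00)·280 + (+0.00)·320 = 164.00
  d_2 = (-0.15)·280 + (+0.75)·320 + (-0.25)·280 + (-0.05)·320 = 112.00
  d_3 = (-0.05)·280 + (-0.25)·320 + (+0.90)·280 + (-0.40)·320 = 30.00
  d_4 = (-0.05)·280 + (-0.15)·320 + (-0.40)·280 + (+0.55)·320 = 2.00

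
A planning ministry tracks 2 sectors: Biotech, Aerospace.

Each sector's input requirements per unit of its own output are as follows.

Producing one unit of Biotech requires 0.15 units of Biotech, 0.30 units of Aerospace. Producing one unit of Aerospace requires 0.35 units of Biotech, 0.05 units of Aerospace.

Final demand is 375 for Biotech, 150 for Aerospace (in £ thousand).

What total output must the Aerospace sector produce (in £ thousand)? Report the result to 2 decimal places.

x_2 = 341.64

I − A =
  [   0.85    -0.35]
  [  -0.30     0.95]
det(I−A) = (0.85)(0.95) − (-0.35)(-0.30) = 0.7025
adj(I−A) = [[0.95, 0.35], [0.30, 0.85]]
(I − A)⁻¹ = adj(I−A) / det(I−A) ≈
  [   1.3523     0.4982]
  [   0.4270     1.2100]
x = (I − A)⁻¹ d = adj(I−A)·d / det(I−A), with det(I−A) = 0.7025:
  x_1 = (0.95·375 + 0.35·150) / 0.7025 = 408.75 / 0.7025 ≈ 581.85
  x_2 = (0.30·375 + 0.85·150) / 0.7025 = 240.00 / 0.7025 ≈ 341.64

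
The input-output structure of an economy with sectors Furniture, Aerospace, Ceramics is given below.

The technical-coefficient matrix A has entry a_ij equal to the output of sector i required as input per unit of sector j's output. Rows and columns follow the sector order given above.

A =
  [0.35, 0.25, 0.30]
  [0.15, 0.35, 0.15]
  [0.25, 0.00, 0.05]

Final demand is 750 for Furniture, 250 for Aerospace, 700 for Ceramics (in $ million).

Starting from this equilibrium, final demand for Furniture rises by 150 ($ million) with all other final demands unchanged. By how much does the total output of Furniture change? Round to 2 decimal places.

Δx_F = 301.10

I − A =
  [   0.65    -0.25    -0.30]
  [  -0.15     0.65    -0.15]
  [  -0.25     0.00     0.95]
Cofactors of I−A, C_ij = (−1)^(i+j)·(minor ij) (rows/columns in the sector order above):
  C_11 = (0.65)(0.95) − (-0.15)(0.00) = 0.6175
  C_12 = −[(-0.15)(0.95) − (-0.15)(-0.25)] = 0.1800
  C_13 = (-0.15)(0.00) − (0.65)(-0.25) = 0.1625
  C_21 = −[(-0.25)(0.95) − (-0.30)(0.00)] = 0.2375
  C_22 = (0.65)(0.95) − (-0.30)(-0.25) = 0.5425
  C_23 = −[(0.65)(0.00) − (-0.25)(-0.25)] = 0.0625
  C_31 = (-0.25)(-0.15) − (-0.30)(0.65) = 0.2325
  C_32 = −[(0.65)(-0.15) − (-0.30)(-0.15)] = 0.1425
  C_33 = (0.65)(0.65) − (-0.25)(-0.15) = 0.3850
det(I−A) = Σ_j (I−A)_1j·C_1j = (0.65)(0.6175) + (-0.25)(0.1800) + (-0.30)(0.1625) = 0.307625
adj(I−A) = Cᵀ =
  [ 0.6175   0.2375   0.2325]
  [ 0.1800   0.5425   0.1425]
  [ 0.1625   0.0625   0.3850]
(I − A)⁻¹ = adj(I−A) / det(I−A) ≈
  [   2.0073     0.7720     0.7558]
  [   0.5851     1.7635     0.4632]
  [   0.5282     0.2032     1.2515]
Δx = (I − A)⁻¹ Δd with Δd having +150 in the Furniture component and 0 elsewhere.
So Δx_F = L_FF · (+150), where L_FF = adj(I−A)_FF / det(I−A) = 0.6175 / 0.307625.
Δx_F = 0.6175 × (+150) / 0.307625 = 92.625 / 0.307625 ≈ 301.10.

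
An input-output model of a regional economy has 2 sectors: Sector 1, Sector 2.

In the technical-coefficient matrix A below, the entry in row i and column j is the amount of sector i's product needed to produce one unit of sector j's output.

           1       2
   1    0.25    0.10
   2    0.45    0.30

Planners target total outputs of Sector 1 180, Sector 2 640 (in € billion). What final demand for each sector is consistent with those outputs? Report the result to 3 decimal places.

d_1 = 71.000, d_2 = 367.000

I − A =
  [   0.75    -0.10]
  [  -0.45     0.70]
d = (I − A) x:
  d_1 = (+0.75)·180 + (-0.10)·640 = 71.000
  d_2 = (-0.45)·180 + (+0.70)·640 = 367.000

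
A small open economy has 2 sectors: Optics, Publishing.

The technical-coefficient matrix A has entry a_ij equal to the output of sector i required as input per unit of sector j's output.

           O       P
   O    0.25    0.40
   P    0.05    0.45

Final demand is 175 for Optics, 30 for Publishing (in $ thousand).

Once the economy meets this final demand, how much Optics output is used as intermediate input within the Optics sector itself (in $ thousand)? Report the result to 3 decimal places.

z_OO = 68.949

I − A =
  [   0.75    -0.40]
  [  -0.05     0.55]
det(I−A) = (0.75)(0.55) − (-0.40)(-0.05) = 0.3925
adj(I−A) = [[0.55, 0.40], [0.05, 0.75]]
(I − A)⁻¹ = adj(I−A) / det(I−A) ≈
  [   1.4013     1.0191]
  [   0.1274     1.9108]
First solve x = (I − A)⁻¹ d = adj(I−A)·d / det(I−A); in particular x_O = (0.55·175 + 0.40·30) / 0.3925 = 108.25 / 0.3925 ≈ 275.79618.
Intermediate flow from O to O: z_OO = a_OO · x_O = 0.25 × 108.25 / 0.3925 = 27.0625 / 0.3925 ≈ 68.949.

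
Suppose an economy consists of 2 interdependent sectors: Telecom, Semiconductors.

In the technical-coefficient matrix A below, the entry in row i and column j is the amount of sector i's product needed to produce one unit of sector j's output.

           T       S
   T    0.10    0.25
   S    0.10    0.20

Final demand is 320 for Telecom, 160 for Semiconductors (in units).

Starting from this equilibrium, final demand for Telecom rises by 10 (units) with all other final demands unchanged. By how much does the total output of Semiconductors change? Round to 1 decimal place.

I − A =
  [   0.90    -0.25]
  [  -0.10     0.80]
det(I−A) = (0.90)(0.80) − (-0.25)(-0.10) = 0.6950
adj(I−A) = [[0.80, 0.25], [0.10, 0.90]]
(I − A)⁻¹ = adj(I−A) / det(I−A) ≈
  [   1.1511     0.3597]
  [   0.1439     1.2950]
Δx = (I − A)⁻¹ Δd with Δd having +10 in the Telecom component and 0 elsewhere.
So Δx_S = L_ST · (+10), where L_ST = adj(I−A)_ST / det(I−A) = 0.10 / 0.6950.
Δx_S = 0.10 × (+10) / 0.6950 = 1.00 / 0.6950 ≈ 1.4.

Δx_S = 1.4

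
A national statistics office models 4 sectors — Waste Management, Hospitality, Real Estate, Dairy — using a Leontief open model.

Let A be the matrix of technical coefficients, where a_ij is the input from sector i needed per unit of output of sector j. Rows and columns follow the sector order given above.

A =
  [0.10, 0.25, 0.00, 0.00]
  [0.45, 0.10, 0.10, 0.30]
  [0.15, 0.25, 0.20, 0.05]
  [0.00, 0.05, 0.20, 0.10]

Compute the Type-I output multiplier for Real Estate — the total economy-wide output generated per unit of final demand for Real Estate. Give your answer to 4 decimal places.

m_3 = 2.0924

I − A =
  [   0.90    -0.25     0.00     0.00]
  [  -0.45     0.90    -0.10    -0.30]
  [  -0.15    -0.25     0.80    -0.05]
  [   0.00    -0.05    -0.20     0.90]
Compute the cofactors C_ij = (−1)^(i+j)·(3×3 minor ij) of I−A; the adjugate is their transpose:
adj(I−A) = Cᵀ =
  [ 0.589250   0.177500   0.037500   0.061250]
  [ 0.342000   0.639000   0.135000   0.220500]
  [ 0.221625   0.238500   0.614250   0.113625]
  [ 0.068250   0.088500   0.144000   0.531750]
det(I−A) = Σ_j (I−A)_1j·C_1j = (0.90)(0.589250) + (-0.25)(0.342000) + (0.00)(0.221625) + (0.00)(0.068250) = 0.444825
(I − A)⁻¹ = adj(I−A) / det(I−A) ≈
  [   1.32468     0.39903     0.08430     0.13769]
  [   0.76884     1.43652     0.30349     0.49570]
  [   0.49823     0.53617     1.38088     0.25544]
  [   0.15343     0.19895     0.32372     1.19541]
The output multiplier for sector j is the column-j sum of the Leontief inverse (I − A)⁻¹ = adj(I−A) / det(I−A).
Column 3 of adj(I−A): (0.037500, 0.135000, 0.614250, 0.144000); det(I−A) = 0.444825.
m_3 = (0.037500 + 0.135000 + 0.614250 + 0.144000) / 0.444825 = 0.93075 / 0.444825 ≈ 2.0924.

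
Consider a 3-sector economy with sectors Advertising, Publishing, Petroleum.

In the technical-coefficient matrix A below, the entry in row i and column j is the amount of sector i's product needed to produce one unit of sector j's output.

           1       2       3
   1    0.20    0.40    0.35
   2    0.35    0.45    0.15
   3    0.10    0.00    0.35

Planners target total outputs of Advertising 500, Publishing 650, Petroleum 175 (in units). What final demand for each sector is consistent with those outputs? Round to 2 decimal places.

d_1 = 78.75, d_2 = 156.25, d_3 = 63.75

I − A =
  [   0.80    -0.40    -0.35]
  [  -0.35     0.55    -0.15]
  [  -0.10     0.00     0.65]
d = (I − A) x:
  d_1 = (+0.80)·500 + (-0.40)·650 + (-0.35)·175 = 78.75
  d_2 = (-0.35)·500 + (+0.55)·650 + (-0.15)·175 = 156.25
  d_3 = (-0.10)·500 + (+0.00)·650 + (+0.65)·175 = 63.75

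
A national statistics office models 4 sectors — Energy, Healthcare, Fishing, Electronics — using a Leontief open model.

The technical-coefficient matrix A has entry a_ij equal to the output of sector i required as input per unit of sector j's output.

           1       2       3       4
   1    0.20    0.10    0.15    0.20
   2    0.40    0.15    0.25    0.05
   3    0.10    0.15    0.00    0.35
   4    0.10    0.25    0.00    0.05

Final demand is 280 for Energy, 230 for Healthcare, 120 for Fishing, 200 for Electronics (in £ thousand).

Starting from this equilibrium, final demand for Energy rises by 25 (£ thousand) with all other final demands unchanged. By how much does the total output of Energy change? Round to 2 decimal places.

Δx_1 = 38.38

I − A =
  [   0.80    -0.10    -0.15    -0.20]
  [  -0.40     0.85    -0.25    -0.05]
  [  -0.10    -0.15     1.00    -0.35]
  [  -0.10    -0.25     0.00     0.95]
Compute the cofactors C_ij = (−1)^(i+j)·(3×3 minor ij) of I−A; the adjugate is their transpose:
adj(I−A) = Cᵀ =
  [ 0.73750   0.17950   0.15550   0.22200]
  [ 0.41750   0.72050   0.24275   0.21525]
  [ 0.20200   0.19900   0.56050   0.25950]
  [ 0.18750   0.20850   0.08025   0.58575]
det(I−A) = Σ_j (I−A)_1j·C_1j = (0.80)(0.73750) + (-0.10)(0.41750) + (-0.15)(0.20200) + (-0.20)(0.18750) = 0.48045
(I − A)⁻¹ = adj(I−A) / det(I−A) ≈
  [   1.5350     0.3736     0.3237     0.4621]
  [   0.8690     1.4996     0.5053     0.4480]
  [   0.4204     0.4142     1.1666     0.5401]
  [   0.3903     0.4340     0.1670     1.2192]
Δx = (I − A)⁻¹ Δd with Δd having +25 in the Energy component and 0 elsewhere.
So Δx_1 = L_11 · (+25), where L_11 = adj(I−A)_11 / det(I−A) = 0.73750 / 0.48045.
Δx_1 = 0.73750 × (+25) / 0.48045 = 18.4375 / 0.48045 ≈ 38.38.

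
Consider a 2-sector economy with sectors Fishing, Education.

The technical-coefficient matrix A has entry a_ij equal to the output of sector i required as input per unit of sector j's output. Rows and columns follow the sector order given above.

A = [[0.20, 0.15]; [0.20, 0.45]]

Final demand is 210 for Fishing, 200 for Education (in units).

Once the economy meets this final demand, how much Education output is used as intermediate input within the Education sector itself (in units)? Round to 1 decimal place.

I − A =
  [   0.80    -0.15]
  [  -0.20     0.55]
det(I−A) = (0.80)(0.55) − (-0.15)(-0.20) = 0.4100
adj(I−A) = [[0.55, 0.15], [0.20, 0.80]]
(I − A)⁻¹ = adj(I−A) / det(I−A) ≈
  [   1.3415     0.3659]
  [   0.4878     1.9512]
First solve x = (I − A)⁻¹ d = adj(I−A)·d / det(I−A); in particular x_E = (0.20·210 + 0.80·200) / 0.4100 = 202.00 / 0.4100 ≈ 492.683.
Intermediate flow from E to E: z_EE = a_EE · x_E = 0.45 × 202.00 / 0.4100 = 90.90 / 0.4100 ≈ 221.7.

z_EE = 221.7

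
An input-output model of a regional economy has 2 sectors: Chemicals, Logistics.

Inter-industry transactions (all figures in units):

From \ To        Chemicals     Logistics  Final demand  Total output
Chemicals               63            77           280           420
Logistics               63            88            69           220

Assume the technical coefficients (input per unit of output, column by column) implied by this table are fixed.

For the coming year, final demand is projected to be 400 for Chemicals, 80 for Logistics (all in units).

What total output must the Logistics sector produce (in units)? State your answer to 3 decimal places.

Technical coefficients a_ij = z_ij / X_j:
  a_11 = 63/420 = 0.15, a_21 = 63/420 = 0.15
  a_12 = 77/220 = 0.35, a_22 = 88/220 = 0.40
I − A =
  [   0.85    -0.35]
  [  -0.15     0.60]
det(I−A) = (0.85)(0.60) − (-0.35)(-0.15) = 0.4575
adj(I−A) = [[0.60, 0.35], [0.15, 0.85]]
(I − A)⁻¹ = adj(I−A) / det(I−A) ≈
  [   1.3115     0.7650]
  [   0.3279     1.8579]
x = (I − A)⁻¹ d = adj(I−A)·d / det(I−A), with det(I−A) = 0.4575:
  x_1 = (0.60·400 + 0.35·80) / 0.4575 = 268.00 / 0.4575 ≈ 585.792
  x_2 = (0.15·400 + 0.85·80) / 0.4575 = 128.00 / 0.4575 ≈ 279.781

x_2 = 279.781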